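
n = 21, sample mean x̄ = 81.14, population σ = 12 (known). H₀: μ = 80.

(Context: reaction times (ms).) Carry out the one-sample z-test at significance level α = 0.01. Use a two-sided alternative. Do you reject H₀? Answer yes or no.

SE = σ/√n = 12/√21 = 2.6186
z = (x̄−μ₀)/SE = (81.14−80)/2.6186 = 0.4353
p-value (two-sided) = 0.66331
At α=0.01: p ≥ α → fail to reject H₀

reject H₀: no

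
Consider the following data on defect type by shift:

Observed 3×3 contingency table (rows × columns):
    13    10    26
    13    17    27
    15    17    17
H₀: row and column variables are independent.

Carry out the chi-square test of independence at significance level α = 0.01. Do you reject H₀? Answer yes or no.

Row totals [49, 57, 49], col totals [41, 44, 70], n=155
χ² = (13−12.96)²/12.96 + (10−13.91)²/13.91 + (26−22.13)²/22.13 + (13−15.08)²/15.08 + (17−16.18)²/16.18 + (27−25.74)²/25.74 + (15−12.96)²/12.96 + (17−13.91)²/13.91 + (17−22.13)²/22.13 = 4.3614
df = 4
p-value (upper-tail) = 0.35930
At α=0.01: p ≥ α → fail to reject H₀

reject H₀: no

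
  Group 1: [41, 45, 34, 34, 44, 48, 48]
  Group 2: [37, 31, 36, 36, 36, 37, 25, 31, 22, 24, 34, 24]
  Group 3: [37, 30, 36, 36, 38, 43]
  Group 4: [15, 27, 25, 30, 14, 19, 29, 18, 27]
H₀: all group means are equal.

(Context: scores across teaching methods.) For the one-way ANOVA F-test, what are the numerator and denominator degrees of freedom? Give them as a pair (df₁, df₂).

degrees of freedom = [3, 30]

k = 4 groups, N = 34 total
df = (k−1, N−k) = (4−1, 34−4) = (3, 30)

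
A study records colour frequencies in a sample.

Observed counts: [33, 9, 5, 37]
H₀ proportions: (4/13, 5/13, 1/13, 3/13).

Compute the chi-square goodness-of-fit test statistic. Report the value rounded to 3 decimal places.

test statistic = 35.133

n = 84; E_i = n·p_i = [25.85, 32.31, 6.46, 19.38]
χ² = (33−25.85)²/25.85 + (9−32.31)²/32.31 + (5−6.46)²/6.46 + (37−19.38)²/19.38 = 35.1331
df = 3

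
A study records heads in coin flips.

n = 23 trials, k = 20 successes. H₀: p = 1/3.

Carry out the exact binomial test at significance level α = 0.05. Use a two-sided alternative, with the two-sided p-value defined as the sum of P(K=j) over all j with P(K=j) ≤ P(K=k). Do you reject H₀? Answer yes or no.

reject H₀: yes

Exact binomial: n=23, k=20, p₀=1/3=0.3333
P(X=j) = C(n,j)·p₀^j·(1−p₀)^(n−j); p = Σ P(X=j) over j with P(X=j) ≤ P(X=20)
p-value (two-sided) = 0.00000
At α=0.05: p < α → reject H₀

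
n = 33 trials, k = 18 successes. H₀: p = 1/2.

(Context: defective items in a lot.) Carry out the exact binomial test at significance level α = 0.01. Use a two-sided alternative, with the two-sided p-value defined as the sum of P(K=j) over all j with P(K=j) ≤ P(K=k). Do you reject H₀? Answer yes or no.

reject H₀: no

Exact binomial: n=33, k=18, p₀=1/2=0.5000
P(X=j) = C(n,j)·p₀^j·(1−p₀)^(n−j); p = Σ P(X=j) over j with P(X=j) ≤ P(X=18)
p-value (two-sided) = 0.72833
At α=0.01: p ≥ α → fail to reject H₀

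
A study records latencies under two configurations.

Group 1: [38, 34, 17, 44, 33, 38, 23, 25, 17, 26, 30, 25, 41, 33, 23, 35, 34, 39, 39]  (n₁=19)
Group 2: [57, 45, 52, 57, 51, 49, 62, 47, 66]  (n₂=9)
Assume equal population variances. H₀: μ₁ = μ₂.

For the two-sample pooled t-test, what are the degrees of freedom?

degrees of freedom = 26

df = n₁ + n₂ − 2 = 19 + 9 − 2 = 26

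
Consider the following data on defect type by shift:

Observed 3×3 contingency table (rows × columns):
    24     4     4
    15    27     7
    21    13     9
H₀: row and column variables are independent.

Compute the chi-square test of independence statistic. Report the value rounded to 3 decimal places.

Row totals [32, 49, 43], col totals [60, 44, 20], n=124
χ² = (24−15.48)²/15.48 + (4−11.35)²/11.35 + (4−5.16)²/5.16 + (15−23.71)²/23.71 + (27−17.39)²/17.39 + (7−7.90)²/7.90 + (21−20.81)²/20.81 + (13−15.26)²/15.26 + (9−6.94)²/6.94 = 19.2771
df = 4

test statistic = 19.277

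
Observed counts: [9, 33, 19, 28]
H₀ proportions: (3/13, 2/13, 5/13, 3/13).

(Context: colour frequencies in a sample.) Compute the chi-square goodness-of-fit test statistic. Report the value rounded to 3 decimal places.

test statistic = 43.196

n = 89; E_i = n·p_i = [20.54, 13.69, 34.23, 20.54]
χ² = (9−20.54)²/20.54 + (33−13.69)²/13.69 + (19−34.23)²/34.23 + (28−20.54)²/20.54 = 43.1959
df = 3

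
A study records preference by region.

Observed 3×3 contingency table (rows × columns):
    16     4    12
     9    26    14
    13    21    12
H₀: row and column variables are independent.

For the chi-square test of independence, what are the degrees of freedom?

df = (r−1)(c−1) = (3−1)·(3−1) = 4

degrees of freedom = 4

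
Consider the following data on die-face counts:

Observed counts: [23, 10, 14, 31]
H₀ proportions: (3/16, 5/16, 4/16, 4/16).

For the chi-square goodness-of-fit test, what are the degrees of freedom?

degrees of freedom = 3

df = k − 1 = 4 − 1 = 3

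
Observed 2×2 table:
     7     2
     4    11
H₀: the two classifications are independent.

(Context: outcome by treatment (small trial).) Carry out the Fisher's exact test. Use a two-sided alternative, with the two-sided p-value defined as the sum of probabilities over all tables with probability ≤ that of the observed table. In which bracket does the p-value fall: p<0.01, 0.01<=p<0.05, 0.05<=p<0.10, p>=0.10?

Margins: r₁=9, r₂=15, c₁=11, c₂=13, n=24
p_obs = C(9,7)·C(15,4)/C(24,11); sum pmf over tables with pmf ≤ p_obs
p-value (two-sided) = 0.03274
→ bracket: 0.01<=p<0.05

p-value bracket: 0.01<=p<0.05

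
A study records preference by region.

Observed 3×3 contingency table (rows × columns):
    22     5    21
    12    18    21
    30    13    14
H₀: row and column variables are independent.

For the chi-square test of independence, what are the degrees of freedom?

degrees of freedom = 4

df = (r−1)(c−1) = (3−1)·(3−1) = 4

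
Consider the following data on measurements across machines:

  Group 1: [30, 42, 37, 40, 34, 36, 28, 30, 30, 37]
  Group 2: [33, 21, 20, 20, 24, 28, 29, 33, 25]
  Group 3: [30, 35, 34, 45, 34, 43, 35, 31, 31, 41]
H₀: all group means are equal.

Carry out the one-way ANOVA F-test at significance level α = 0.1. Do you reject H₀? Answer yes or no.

Group means [34.40, 25.89, 35.90], grand mean 32.276
SSB = Σnᵢ(x̄ᵢ−x̄)² = 543.604; SSW = ΣΣ(x−x̄ᵢ)² = 668.189
MSB = 543.604/2 = 271.8021; MSW = 668.189/26 = 25.6996
F = MSB/MSW = 10.5761
df = (2, 26)
p-value (upper-tail) = 0.00044
At α=0.1: p < α → reject H₀

reject H₀: yes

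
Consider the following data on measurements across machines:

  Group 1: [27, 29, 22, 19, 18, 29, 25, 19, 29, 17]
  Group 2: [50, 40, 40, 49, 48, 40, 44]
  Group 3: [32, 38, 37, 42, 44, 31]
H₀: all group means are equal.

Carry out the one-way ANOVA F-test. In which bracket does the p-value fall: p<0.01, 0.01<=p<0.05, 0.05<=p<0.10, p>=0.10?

p-value bracket: p<0.01

Group means [23.40, 44.43, 37.33], grand mean 33.435
SSB = Σnᵢ(x̄ᵢ−x̄)² = 1944.205; SSW = ΣΣ(x−x̄ᵢ)² = 479.448
MSB = 1944.205/2 = 972.1023; MSW = 479.448/20 = 23.9724
F = MSB/MSW = 40.5509
df = (2, 20)
p-value (upper-tail) = 0.00000
→ bracket: p<0.01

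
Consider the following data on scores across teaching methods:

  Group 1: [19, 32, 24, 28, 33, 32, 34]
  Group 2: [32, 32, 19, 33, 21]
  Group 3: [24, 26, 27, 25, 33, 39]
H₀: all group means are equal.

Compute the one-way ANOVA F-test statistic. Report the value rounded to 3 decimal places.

Group means [28.86, 27.40, 29.00], grand mean 28.500
SSB = Σnᵢ(x̄ᵢ−x̄)² = 8.443; SSW = ΣΣ(x−x̄ᵢ)² = 540.057
MSB = 8.443/2 = 4.2214; MSW = 540.057/15 = 36.0038
F = MSB/MSW = 0.1172
df = (2, 15)

test statistic = 0.117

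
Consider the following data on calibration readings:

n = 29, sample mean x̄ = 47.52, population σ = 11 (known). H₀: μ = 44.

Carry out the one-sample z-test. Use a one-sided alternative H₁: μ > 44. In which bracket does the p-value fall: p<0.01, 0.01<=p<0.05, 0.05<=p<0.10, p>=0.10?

SE = σ/√n = 11/√29 = 2.0426
z = (x̄−μ₀)/SE = (47.52−44)/2.0426 = 1.7233
p-value (one-sided, H₁ greater) = 0.04242
→ bracket: 0.01<=p<0.05

p-value bracket: 0.01<=p<0.05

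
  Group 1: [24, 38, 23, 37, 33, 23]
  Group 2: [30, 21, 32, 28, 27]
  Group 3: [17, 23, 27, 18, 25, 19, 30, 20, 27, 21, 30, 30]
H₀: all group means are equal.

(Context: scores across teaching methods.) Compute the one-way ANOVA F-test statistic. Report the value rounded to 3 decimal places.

Group means [29.67, 27.60, 23.92], grand mean 26.217
SSB = Σnᵢ(x̄ᵢ−x̄)² = 144.463; SSW = ΣΣ(x−x̄ᵢ)² = 587.450
MSB = 144.463/2 = 72.2315; MSW = 587.450/20 = 29.3725
F = MSB/MSW = 2.4592
df = (2, 20)

test statistic = 2.459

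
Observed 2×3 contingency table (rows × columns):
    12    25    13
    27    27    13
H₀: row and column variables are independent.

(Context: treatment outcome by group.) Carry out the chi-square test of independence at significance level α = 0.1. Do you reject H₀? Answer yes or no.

Row totals [50, 67], col totals [39, 52, 26], n=117
χ² = (12−16.67)²/16.67 + (25−22.22)²/22.22 + (13−11.11)²/11.11 + (27−22.33)²/22.33 + (27−29.78)²/29.78 + (13−14.89)²/14.89 = 3.4489
df = 2
p-value (upper-tail) = 0.17827
At α=0.1: p ≥ α → fail to reject H₀

reject H₀: no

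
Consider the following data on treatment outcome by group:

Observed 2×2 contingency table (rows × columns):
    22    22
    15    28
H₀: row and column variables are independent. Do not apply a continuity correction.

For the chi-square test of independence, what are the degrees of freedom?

df = (r−1)(c−1) = (2−1)·(2−1) = 1

degrees of freedom = 1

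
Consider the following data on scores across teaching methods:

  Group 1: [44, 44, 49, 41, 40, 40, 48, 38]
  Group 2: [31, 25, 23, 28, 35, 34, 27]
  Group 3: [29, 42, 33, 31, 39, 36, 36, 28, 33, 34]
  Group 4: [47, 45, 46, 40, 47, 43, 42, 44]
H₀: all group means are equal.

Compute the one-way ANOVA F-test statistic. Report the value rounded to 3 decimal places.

Group means [43.00, 29.00, 34.10, 44.25], grand mean 37.636
SSB = Σnᵢ(x̄ᵢ−x̄)² = 1227.236; SSW = ΣΣ(x−x̄ᵢ)² = 444.400
MSB = 1227.236/3 = 409.0788; MSW = 444.400/29 = 15.3241
F = MSB/MSW = 26.6951
df = (3, 29)

test statistic = 26.695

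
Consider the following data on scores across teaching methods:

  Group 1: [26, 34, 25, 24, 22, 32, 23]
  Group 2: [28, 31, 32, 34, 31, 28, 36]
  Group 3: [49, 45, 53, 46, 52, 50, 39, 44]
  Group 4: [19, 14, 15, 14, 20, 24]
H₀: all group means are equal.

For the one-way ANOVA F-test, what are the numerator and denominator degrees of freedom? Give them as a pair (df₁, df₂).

k = 4 groups, N = 28 total
df = (k−1, N−k) = (4−1, 28−4) = (3, 24)

degrees of freedom = [3, 24]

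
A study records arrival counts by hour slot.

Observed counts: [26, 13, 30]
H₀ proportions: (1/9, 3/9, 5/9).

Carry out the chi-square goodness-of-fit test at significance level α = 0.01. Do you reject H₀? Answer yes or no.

n = 69; E_i = n·p_i = [7.67, 23.00, 38.33]
χ² = (26−7.67)²/7.67 + (13−23.00)²/23.00 + (30−38.33)²/38.33 = 50.0000
df = 2
p-value (upper-tail) = 0.00000
At α=0.01: p < α → reject H₀

reject H₀: yes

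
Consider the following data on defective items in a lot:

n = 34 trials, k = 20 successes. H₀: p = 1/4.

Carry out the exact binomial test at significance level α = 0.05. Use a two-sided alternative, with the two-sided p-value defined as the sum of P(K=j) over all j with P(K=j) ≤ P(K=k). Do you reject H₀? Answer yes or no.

reject H₀: yes

Exact binomial: n=34, k=20, p₀=1/4=0.2500
P(X=j) = C(n,j)·p₀^j·(1−p₀)^(n−j); p = Σ P(X=j) over j with P(X=j) ≤ P(X=20)
p-value (two-sided) = 0.00003
At α=0.05: p < α → reject H₀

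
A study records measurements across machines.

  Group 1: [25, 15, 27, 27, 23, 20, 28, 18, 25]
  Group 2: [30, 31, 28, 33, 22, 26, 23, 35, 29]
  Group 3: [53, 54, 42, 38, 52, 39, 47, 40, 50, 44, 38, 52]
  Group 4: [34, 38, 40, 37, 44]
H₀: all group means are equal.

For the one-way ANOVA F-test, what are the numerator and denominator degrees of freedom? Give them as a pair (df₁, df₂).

degrees of freedom = [3, 31]

k = 4 groups, N = 35 total
df = (k−1, N−k) = (4−1, 35−4) = (3, 31)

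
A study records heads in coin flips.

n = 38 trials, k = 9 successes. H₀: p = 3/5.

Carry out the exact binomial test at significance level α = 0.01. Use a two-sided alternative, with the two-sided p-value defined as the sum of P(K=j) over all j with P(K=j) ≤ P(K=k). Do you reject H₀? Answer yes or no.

Exact binomial: n=38, k=9, p₀=3/5=0.6000
P(X=j) = C(n,j)·p₀^j·(1−p₀)^(n−j); p = Σ P(X=j) over j with P(X=j) ≤ P(X=9)
p-value (two-sided) = 0.00001
At α=0.01: p < α → reject H₀

reject H₀: yes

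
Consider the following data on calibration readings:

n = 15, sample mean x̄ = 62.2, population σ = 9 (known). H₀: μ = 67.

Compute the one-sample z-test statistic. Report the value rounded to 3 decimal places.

test statistic = -2.066

SE = σ/√n = 9/√15 = 2.3238
z = (x̄−μ₀)/SE = (62.2−67)/2.3238 = -2.0656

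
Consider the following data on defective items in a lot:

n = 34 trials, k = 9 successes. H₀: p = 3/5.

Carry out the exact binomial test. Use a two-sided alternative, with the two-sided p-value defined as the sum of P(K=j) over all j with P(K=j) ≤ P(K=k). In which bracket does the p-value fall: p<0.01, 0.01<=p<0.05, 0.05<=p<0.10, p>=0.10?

Exact binomial: n=34, k=9, p₀=3/5=0.6000
P(X=j) = C(n,j)·p₀^j·(1−p₀)^(n−j); p = Σ P(X=j) over j with P(X=j) ≤ P(X=9)
p-value (two-sided) = 0.00014
→ bracket: p<0.01

p-value bracket: p<0.01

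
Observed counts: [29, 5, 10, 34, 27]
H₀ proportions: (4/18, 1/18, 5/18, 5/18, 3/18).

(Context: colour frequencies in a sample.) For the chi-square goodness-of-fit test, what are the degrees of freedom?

degrees of freedom = 4

df = k − 1 = 5 − 1 = 4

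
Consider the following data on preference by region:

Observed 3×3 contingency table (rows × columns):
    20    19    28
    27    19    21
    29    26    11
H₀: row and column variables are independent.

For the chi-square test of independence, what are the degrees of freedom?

degrees of freedom = 4

df = (r−1)(c−1) = (3−1)·(3−1) = 4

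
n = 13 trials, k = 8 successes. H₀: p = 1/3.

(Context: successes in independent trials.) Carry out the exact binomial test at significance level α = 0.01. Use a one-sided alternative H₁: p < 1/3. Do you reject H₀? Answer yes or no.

reject H₀: no

Exact binomial: n=13, k=8, p₀=1/3=0.3333
P(X≤8) from Σ C(n,i)·p₀^i·(1−p₀)^(n−i)
p-value (one-sided, H₁ less) = 0.99118
At α=0.01: p ≥ α → fail to reject H₀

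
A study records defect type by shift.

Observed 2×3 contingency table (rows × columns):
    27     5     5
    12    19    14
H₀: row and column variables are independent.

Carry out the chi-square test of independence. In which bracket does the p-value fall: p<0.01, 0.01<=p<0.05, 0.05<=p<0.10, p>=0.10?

p-value bracket: p<0.01

Row totals [37, 45], col totals [39, 24, 19], n=82
χ² = (27−17.60)²/17.60 + (5−10.83)²/10.83 + (5−8.57)²/8.57 + (12−21.40)²/21.40 + (19−13.17)²/13.17 + (14−10.43)²/10.43 = 17.5860
df = 2
p-value (upper-tail) = 0.00015
→ bracket: p<0.01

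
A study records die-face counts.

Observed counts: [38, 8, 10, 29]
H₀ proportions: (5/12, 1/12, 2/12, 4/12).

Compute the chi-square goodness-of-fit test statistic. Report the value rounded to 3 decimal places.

n = 85; E_i = n·p_i = [35.42, 7.08, 14.17, 28.33]
χ² = (38−35.42)²/35.42 + (8−7.08)²/7.08 + (10−14.17)²/14.17 + (29−28.33)²/28.33 = 1.5482
df = 3

test statistic = 1.548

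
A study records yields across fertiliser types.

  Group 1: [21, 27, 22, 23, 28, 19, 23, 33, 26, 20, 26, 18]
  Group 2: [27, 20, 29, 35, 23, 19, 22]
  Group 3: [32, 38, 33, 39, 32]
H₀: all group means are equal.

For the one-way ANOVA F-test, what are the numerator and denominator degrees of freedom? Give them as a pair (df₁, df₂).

k = 3 groups, N = 24 total
df = (k−1, N−k) = (3−1, 24−3) = (2, 21)

degrees of freedom = [2, 21]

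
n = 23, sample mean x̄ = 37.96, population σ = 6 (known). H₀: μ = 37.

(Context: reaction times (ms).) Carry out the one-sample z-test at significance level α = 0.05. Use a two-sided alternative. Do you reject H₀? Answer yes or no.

SE = σ/√n = 6/√23 = 1.2511
z = (x̄−μ₀)/SE = (37.96−37)/1.2511 = 0.7673
p-value (two-sided) = 0.44288
At α=0.05: p ≥ α → fail to reject H₀

reject H₀: no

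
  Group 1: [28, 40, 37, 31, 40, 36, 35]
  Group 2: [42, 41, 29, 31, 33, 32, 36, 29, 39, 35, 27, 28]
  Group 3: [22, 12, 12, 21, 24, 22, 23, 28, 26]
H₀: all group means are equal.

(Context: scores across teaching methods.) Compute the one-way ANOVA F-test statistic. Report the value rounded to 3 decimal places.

Group means [35.29, 33.50, 21.11], grand mean 29.964
SSB = Σnᵢ(x̄ᵢ−x̄)² = 1053.647; SSW = ΣΣ(x−x̄ᵢ)² = 659.317
MSB = 1053.647/2 = 526.8234; MSW = 659.317/25 = 26.3727
F = MSB/MSW = 19.9761
df = (2, 25)

test statistic = 19.976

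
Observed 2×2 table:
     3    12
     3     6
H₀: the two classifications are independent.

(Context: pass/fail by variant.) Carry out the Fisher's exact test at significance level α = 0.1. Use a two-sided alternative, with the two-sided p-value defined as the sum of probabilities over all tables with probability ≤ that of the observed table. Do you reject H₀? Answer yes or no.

reject H₀: no

Margins: r₁=15, r₂=9, c₁=6, c₂=18, n=24
p_obs = C(15,3)·C(9,3)/C(24,6); sum pmf over tables with pmf ≤ p_obs
p-value (two-sided) = 0.63491
At α=0.1: p ≥ α → fail to reject H₀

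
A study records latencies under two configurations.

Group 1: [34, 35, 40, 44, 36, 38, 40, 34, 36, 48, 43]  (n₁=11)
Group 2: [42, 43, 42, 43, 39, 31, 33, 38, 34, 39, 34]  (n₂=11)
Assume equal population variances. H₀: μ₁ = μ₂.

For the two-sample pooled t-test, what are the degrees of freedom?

degrees of freedom = 20

df = n₁ + n₂ − 2 = 11 + 11 − 2 = 20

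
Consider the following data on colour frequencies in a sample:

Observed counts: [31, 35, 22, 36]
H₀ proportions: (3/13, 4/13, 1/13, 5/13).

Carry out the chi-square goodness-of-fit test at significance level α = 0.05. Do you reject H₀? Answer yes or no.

n = 124; E_i = n·p_i = [28.62, 38.15, 9.54, 47.69]
χ² = (31−28.62)²/28.62 + (35−38.15)²/38.15 + (22−9.54)²/9.54 + (36−47.69)²/47.69 = 19.6063
df = 3
p-value (upper-tail) = 0.00020
At α=0.05: p < α → reject H₀

reject H₀: yes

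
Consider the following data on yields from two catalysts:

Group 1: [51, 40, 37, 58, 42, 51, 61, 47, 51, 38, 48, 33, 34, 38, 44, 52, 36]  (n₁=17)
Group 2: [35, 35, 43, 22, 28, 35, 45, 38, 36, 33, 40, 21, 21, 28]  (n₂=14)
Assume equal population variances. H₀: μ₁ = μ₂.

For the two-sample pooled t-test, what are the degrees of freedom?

df = n₁ + n₂ − 2 = 17 + 14 − 2 = 29

degrees of freedom = 29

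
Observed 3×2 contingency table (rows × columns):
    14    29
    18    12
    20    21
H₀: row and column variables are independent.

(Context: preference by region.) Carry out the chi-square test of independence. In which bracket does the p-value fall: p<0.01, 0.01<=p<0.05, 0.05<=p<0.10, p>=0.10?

p-value bracket: 0.05<=p<0.10

Row totals [43, 30, 41], col totals [52, 62], n=114
χ² = (14−19.61)²/19.61 + (29−23.39)²/23.39 + (18−13.68)²/13.68 + (12−16.32)²/16.32 + (20−18.70)²/18.70 + (21−22.30)²/22.30 = 5.6230
df = 2
p-value (upper-tail) = 0.06011
→ bracket: 0.05<=p<0.10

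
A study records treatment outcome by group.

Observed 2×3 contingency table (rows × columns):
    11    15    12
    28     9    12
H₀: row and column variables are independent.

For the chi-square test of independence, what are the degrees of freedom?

df = (r−1)(c−1) = (2−1)·(3−1) = 2

degrees of freedom = 2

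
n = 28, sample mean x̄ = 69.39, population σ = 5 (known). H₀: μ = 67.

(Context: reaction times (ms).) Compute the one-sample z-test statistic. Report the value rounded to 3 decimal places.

SE = σ/√n = 5/√28 = 0.9449
z = (x̄−μ₀)/SE = (69.39−67)/0.9449 = 2.5293

test statistic = 2.529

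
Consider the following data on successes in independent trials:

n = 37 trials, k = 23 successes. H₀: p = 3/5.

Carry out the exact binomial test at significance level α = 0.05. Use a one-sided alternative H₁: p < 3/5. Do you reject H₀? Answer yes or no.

reject H₀: no

Exact binomial: n=37, k=23, p₀=3/5=0.6000
P(X≤23) from Σ C(n,i)·p₀^i·(1−p₀)^(n−i)
p-value (one-sided, H₁ less) = 0.66501
At α=0.05: p ≥ α → fail to reject H₀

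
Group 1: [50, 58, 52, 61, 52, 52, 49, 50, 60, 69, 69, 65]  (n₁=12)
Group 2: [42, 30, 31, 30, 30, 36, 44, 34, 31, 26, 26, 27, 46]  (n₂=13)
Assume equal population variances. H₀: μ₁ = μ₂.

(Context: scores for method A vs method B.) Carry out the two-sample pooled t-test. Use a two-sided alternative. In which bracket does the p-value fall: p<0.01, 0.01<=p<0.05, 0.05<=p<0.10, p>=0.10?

x̄₁=57.250, s₁=7.473, n₁=12
x̄₂=33.308, s₂=6.762, n₂=13
s_p² = [11·7.473² + 12·6.762²]/23 = 50.5661
SE = √(s_p²·(1/12+1/13)) = 2.8467
t = (57.250−33.308)/2.8467 = 8.4106
df = 23
p-value (two-sided) = 0.00000
→ bracket: p<0.01

p-value bracket: p<0.01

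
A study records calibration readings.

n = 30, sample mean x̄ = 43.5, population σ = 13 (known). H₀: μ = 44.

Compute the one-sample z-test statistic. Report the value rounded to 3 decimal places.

test statistic = -0.211

SE = σ/√n = 13/√30 = 2.3735
z = (x̄−μ₀)/SE = (43.5−44)/2.3735 = -0.2107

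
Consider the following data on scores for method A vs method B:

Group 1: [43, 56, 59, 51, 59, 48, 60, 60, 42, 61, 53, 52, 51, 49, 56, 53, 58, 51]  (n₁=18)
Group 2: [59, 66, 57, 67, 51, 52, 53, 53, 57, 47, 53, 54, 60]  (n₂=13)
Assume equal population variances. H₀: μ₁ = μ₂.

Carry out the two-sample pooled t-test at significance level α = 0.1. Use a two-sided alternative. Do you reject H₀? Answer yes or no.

reject H₀: no

x̄₁=53.444, s₁=5.680, n₁=18
x̄₂=56.077, s₂=5.780, n₂=13
s_p² = [17·5.680² + 12·5.780²]/29 = 32.7368
SE = √(s_p²·(1/18+1/13)) = 2.0825
t = (53.444−56.077)/2.0825 = -1.2641
df = 29
p-value (two-sided) = 0.21627
At α=0.1: p ≥ α → fail to reject H₀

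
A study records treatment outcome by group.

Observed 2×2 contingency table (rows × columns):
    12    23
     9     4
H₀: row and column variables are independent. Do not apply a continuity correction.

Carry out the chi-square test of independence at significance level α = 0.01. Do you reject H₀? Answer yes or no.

reject H₀: no

Row totals [35, 13], col totals [21, 27], n=48
χ² = (12−15.31)²/15.31 + (23−19.69)²/19.69 + (9−5.69)²/5.69 + (4−7.31)²/7.31 = 4.7037
df = 1
p-value (upper-tail) = 0.03010
At α=0.01: p ≥ α → fail to reject H₀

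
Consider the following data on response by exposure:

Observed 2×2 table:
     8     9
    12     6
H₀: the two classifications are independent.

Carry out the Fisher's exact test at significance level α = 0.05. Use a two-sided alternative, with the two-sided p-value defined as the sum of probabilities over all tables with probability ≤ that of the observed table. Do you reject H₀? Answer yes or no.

reject H₀: no

Margins: r₁=17, r₂=18, c₁=20, c₂=15, n=35
p_obs = C(17,8)·C(18,12)/C(35,20); sum pmf over tables with pmf ≤ p_obs
p-value (two-sided) = 0.31453
At α=0.05: p ≥ α → fail to reject H₀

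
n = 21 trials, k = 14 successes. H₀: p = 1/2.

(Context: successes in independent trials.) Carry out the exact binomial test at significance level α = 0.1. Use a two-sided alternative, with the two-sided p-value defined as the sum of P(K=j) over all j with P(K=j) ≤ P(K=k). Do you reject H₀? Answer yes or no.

reject H₀: no

Exact binomial: n=21, k=14, p₀=1/2=0.5000
P(X=j) = C(n,j)·p₀^j·(1−p₀)^(n−j); p = Σ P(X=j) over j with P(X=j) ≤ P(X=14)
p-value (two-sided) = 0.18925
At α=0.1: p ≥ α → fail to reject H₀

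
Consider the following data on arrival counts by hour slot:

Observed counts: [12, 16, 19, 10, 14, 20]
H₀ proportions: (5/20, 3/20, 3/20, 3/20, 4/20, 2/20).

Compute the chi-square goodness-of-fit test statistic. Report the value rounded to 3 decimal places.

test statistic = 22.582

n = 91; E_i = n·p_i = [22.75, 13.65, 13.65, 13.65, 18.20, 9.10]
χ² = (12−22.75)²/22.75 + (16−13.65)²/13.65 + (19−13.65)²/13.65 + (10−13.65)²/13.65 + (14−18.20)²/18.20 + (20−9.10)²/9.10 = 22.5824
df = 5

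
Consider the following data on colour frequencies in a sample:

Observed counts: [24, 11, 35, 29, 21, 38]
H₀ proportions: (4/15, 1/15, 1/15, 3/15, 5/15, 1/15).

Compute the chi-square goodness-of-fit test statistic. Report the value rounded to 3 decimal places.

n = 158; E_i = n·p_i = [42.13, 10.53, 10.53, 31.60, 52.67, 10.53]
χ² = (24−42.13)²/42.13 + (11−10.53)²/10.53 + (35−10.53)²/10.53 + (29−31.60)²/31.60 + (21−52.67)²/52.67 + (38−10.53)²/10.53 = 155.5316
df = 5

test statistic = 155.532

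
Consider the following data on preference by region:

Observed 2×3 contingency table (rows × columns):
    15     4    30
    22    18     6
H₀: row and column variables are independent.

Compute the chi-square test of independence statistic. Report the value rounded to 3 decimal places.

test statistic = 26.165

Row totals [49, 46], col totals [37, 22, 36], n=95
χ² = (15−19.08)²/19.08 + (4−11.35)²/11.35 + (30−18.57)²/18.57 + (22−17.92)²/17.92 + (18−10.65)²/10.65 + (6−17.43)²/17.43 = 26.1648
df = 2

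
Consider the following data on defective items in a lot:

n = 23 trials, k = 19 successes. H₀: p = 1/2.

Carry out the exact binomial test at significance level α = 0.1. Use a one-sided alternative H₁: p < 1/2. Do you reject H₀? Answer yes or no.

reject H₀: no

Exact binomial: n=23, k=19, p₀=1/2=0.5000
P(X≤19) from Σ C(n,i)·p₀^i·(1−p₀)^(n−i)
p-value (one-sided, H₁ less) = 0.99976
At α=0.1: p ≥ α → fail to reject H₀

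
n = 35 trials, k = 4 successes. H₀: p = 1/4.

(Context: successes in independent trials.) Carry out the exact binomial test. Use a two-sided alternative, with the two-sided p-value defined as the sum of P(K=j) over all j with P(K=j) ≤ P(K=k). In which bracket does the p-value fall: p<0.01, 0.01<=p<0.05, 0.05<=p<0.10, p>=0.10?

Exact binomial: n=35, k=4, p₀=1/4=0.2500
P(X=j) = C(n,j)·p₀^j·(1−p₀)^(n−j); p = Σ P(X=j) over j with P(X=j) ≤ P(X=4)
p-value (two-sided) = 0.07734
→ bracket: 0.05<=p<0.10

p-value bracket: 0.05<=p<0.10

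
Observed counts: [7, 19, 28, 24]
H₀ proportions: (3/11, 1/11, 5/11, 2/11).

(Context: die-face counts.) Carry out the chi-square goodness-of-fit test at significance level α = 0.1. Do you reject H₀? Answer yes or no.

n = 78; E_i = n·p_i = [21.27, 7.09, 35.45, 14.18]
χ² = (7−21.27)²/21.27 + (19−7.09)²/7.09 + (28−35.45)²/35.45 + (24−14.18)²/14.18 = 37.9419
df = 3
p-value (upper-tail) = 0.00000
At α=0.1: p < α → reject H₀

reject H₀: yes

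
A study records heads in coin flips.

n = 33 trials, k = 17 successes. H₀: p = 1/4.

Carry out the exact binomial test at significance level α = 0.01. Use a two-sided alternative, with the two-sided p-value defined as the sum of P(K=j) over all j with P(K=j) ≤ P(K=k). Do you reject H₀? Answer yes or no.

Exact binomial: n=33, k=17, p₀=1/4=0.2500
P(X=j) = C(n,j)·p₀^j·(1−p₀)^(n−j); p = Σ P(X=j) over j with P(X=j) ≤ P(X=17)
p-value (two-sided) = 0.00103
At α=0.01: p < α → reject H₀

reject H₀: yes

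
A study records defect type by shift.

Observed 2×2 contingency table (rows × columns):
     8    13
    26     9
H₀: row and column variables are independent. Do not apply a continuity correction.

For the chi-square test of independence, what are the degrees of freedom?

degrees of freedom = 1

df = (r−1)(c−1) = (2−1)·(2−1) = 1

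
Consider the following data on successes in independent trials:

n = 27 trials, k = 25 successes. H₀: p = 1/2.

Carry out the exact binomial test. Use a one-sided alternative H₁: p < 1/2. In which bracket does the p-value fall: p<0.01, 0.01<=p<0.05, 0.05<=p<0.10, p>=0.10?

p-value bracket: p>=0.10

Exact binomial: n=27, k=25, p₀=1/2=0.5000
P(X≤25) from Σ C(n,i)·p₀^i·(1−p₀)^(n−i)
p-value (one-sided, H₁ less) = 1.00000
→ bracket: p>=0.10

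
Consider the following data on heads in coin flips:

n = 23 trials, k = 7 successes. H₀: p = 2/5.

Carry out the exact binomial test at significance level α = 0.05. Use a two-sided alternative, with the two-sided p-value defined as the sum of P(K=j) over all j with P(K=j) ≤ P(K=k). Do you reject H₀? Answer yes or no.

Exact binomial: n=23, k=7, p₀=2/5=0.4000
P(X=j) = C(n,j)·p₀^j·(1−p₀)^(n−j); p = Σ P(X=j) over j with P(X=j) ≤ P(X=7)
p-value (two-sided) = 0.40091
At α=0.05: p ≥ α → fail to reject H₀

reject H₀: no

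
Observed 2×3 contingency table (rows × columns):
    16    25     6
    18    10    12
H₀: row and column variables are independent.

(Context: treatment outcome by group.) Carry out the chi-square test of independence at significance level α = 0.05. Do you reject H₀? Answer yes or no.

reject H₀: yes

Row totals [47, 40], col totals [34, 35, 18], n=87
χ² = (16−18.37)²/18.37 + (25−18.91)²/18.91 + (6−9.72)²/9.72 + (18−15.63)²/15.63 + (10−16.09)²/16.09 + (12−8.28)²/8.28 = 8.0350
df = 2
p-value (upper-tail) = 0.01800
At α=0.05: p < α → reject H₀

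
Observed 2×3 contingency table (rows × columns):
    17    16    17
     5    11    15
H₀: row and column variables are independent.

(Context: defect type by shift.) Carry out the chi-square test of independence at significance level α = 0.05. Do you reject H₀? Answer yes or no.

Row totals [50, 31], col totals [22, 27, 32], n=81
χ² = (17−13.58)²/13.58 + (16−16.67)²/16.67 + (17−19.75)²/19.75 + (5−8.42)²/8.42 + (11−10.33)²/10.33 + (15−12.25)²/12.25 = 3.3224
df = 2
p-value (upper-tail) = 0.18991
At α=0.05: p ≥ α → fail to reject H₀

reject H₀: no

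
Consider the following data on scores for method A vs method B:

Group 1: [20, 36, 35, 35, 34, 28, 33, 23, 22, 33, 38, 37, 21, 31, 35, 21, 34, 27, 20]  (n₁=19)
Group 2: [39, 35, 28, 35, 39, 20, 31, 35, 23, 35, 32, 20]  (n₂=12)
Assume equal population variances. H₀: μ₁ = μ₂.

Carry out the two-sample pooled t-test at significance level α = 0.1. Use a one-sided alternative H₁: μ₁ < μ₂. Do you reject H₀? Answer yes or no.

reject H₀: no

x̄₁=29.632, s₁=6.500, n₁=19
x̄₂=31.000, s₂=6.796, n₂=12
s_p² = [18·6.500² + 11·6.796²]/29 = 43.7387
SE = √(s_p²·(1/19+1/12)) = 2.4386
t = (29.632−31.000)/2.4386 = -0.5611
df = 29
p-value (one-sided, H₁ less) = 0.28951
At α=0.1: p ≥ α → fail to reject H₀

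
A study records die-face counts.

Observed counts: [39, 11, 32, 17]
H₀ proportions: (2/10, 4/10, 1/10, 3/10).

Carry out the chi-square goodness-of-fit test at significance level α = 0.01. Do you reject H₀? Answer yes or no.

n = 99; E_i = n·p_i = [19.80, 39.60, 9.90, 29.70]
χ² = (39−19.80)²/19.80 + (11−39.60)²/39.60 + (32−9.90)²/9.90 + (17−29.70)²/29.70 = 94.0387
df = 3
p-value (upper-tail) = 0.00000
At α=0.01: p < α → reject H₀

reject H₀: yes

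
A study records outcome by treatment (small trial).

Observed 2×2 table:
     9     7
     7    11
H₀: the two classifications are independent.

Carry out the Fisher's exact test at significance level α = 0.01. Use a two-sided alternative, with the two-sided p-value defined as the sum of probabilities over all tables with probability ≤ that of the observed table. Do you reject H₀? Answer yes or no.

Margins: r₁=16, r₂=18, c₁=16, c₂=18, n=34
p_obs = C(16,9)·C(18,7)/C(34,16); sum pmf over tables with pmf ≤ p_obs
p-value (two-sided) = 0.49211
At α=0.01: p ≥ α → fail to reject H₀

reject H₀: no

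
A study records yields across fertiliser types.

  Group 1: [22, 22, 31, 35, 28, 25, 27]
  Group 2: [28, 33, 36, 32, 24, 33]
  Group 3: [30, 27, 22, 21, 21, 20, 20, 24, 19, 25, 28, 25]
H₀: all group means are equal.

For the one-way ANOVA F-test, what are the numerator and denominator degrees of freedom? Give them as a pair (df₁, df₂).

k = 3 groups, N = 25 total
df = (k−1, N−k) = (3−1, 25−3) = (2, 22)

degrees of freedom = [2, 22]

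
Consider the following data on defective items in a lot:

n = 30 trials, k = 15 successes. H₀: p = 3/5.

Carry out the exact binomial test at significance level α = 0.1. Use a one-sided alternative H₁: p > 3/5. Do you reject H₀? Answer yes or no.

reject H₀: no

Exact binomial: n=30, k=15, p₀=3/5=0.6000
P(X≥15) from Σ C(n,i)·p₀^i·(1−p₀)^(n−i)
p-value (one-sided, H₁ greater) = 0.90294
At α=0.1: p ≥ α → fail to reject H₀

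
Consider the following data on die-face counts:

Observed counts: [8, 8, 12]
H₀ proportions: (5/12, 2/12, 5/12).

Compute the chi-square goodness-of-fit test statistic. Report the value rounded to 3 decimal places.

n = 28; E_i = n·p_i = [11.67, 4.67, 11.67]
χ² = (8−11.67)²/11.67 + (8−4.67)²/4.67 + (12−11.67)²/11.67 = 3.5429
df = 2

test statistic = 3.543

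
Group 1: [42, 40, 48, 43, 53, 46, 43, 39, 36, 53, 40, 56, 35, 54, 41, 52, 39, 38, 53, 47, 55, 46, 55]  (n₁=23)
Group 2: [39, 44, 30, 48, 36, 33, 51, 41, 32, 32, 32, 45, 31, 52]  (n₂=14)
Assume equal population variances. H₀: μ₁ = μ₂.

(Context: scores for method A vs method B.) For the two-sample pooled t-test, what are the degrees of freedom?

df = n₁ + n₂ − 2 = 23 + 14 − 2 = 35

degrees of freedom = 35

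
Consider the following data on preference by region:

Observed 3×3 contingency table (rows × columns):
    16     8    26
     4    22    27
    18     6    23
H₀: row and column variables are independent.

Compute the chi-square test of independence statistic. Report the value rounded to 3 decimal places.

test statistic = 21.235

Row totals [50, 53, 47], col totals [38, 36, 76], n=150
χ² = (16−12.67)²/12.67 + (8−12.00)²/12.00 + (26−25.33)²/25.33 + (4−13.43)²/13.43 + (22−12.72)²/12.72 + (27−26.85)²/26.85 + (18−11.91)²/11.91 + (6−11.28)²/11.28 + (23−23.81)²/23.81 = 21.2351
df = 4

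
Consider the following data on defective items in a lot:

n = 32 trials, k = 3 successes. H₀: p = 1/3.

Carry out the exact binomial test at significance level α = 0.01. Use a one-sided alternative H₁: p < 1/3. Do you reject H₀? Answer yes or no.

Exact binomial: n=32, k=3, p₀=1/3=0.3333
P(X≤3) from Σ C(n,i)·p₀^i·(1−p₀)^(n−i)
p-value (one-sided, H₁ less) = 0.00176
At α=0.01: p < α → reject H₀

reject H₀: yes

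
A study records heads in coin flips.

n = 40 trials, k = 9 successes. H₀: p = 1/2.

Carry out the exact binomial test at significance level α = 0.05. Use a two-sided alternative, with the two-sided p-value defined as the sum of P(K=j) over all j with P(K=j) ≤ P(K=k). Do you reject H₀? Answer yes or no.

Exact binomial: n=40, k=9, p₀=1/2=0.5000
P(X=j) = C(n,j)·p₀^j·(1−p₀)^(n−j); p = Σ P(X=j) over j with P(X=j) ≤ P(X=9)
p-value (two-sided) = 0.00068
At α=0.05: p < α → reject H₀

reject H₀: yes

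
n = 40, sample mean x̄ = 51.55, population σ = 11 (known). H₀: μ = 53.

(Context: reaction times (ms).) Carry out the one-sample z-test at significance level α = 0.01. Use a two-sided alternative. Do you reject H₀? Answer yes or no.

reject H₀: no

SE = σ/√n = 11/√40 = 1.7393
z = (x̄−μ₀)/SE = (51.55−53)/1.7393 = -0.8337
p-value (two-sided) = 0.40445
At α=0.01: p ≥ α → fail to reject H₀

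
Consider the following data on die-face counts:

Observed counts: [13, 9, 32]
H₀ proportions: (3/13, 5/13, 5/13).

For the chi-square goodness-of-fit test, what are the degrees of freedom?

degrees of freedom = 2

df = k − 1 = 3 − 1 = 2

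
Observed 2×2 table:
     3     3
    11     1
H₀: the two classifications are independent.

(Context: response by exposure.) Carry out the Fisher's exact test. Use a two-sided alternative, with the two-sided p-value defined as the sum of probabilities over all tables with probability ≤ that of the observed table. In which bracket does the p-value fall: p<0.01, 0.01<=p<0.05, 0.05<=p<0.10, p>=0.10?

Margins: r₁=6, r₂=12, c₁=14, c₂=4, n=18
p_obs = C(6,3)·C(12,11)/C(18,14); sum pmf over tables with pmf ≤ p_obs
p-value (two-sided) = 0.08333
→ bracket: 0.05<=p<0.10

p-value bracket: 0.05<=p<0.10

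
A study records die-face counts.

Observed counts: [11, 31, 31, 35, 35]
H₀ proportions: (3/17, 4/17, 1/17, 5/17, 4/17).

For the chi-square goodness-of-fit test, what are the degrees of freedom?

degrees of freedom = 4

df = k − 1 = 5 − 1 = 4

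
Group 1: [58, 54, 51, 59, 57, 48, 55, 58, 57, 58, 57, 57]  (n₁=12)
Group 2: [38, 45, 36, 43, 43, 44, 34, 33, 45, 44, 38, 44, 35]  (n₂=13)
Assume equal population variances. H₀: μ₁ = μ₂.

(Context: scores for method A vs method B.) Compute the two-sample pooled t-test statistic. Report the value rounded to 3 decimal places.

x̄₁=55.750, s₁=3.279, n₁=12
x̄₂=40.154, s₂=4.562, n₂=13
s_p² = [11·3.279² + 12·4.562²]/23 = 15.9975
SE = √(s_p²·(1/12+1/13)) = 1.6012
t = (55.750−40.154)/1.6012 = 9.7406
df = 23

test statistic = 9.741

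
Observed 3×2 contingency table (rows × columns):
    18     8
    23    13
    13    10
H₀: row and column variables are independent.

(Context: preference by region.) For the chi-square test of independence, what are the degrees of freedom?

df = (r−1)(c−1) = (3−1)·(2−1) = 2

degrees of freedom = 2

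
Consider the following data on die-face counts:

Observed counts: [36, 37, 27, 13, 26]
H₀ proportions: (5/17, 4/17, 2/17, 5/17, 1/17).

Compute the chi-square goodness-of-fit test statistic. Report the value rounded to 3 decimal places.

test statistic = 65.948

n = 139; E_i = n·p_i = [40.88, 32.71, 16.35, 40.88, 8.18]
χ² = (36−40.88)²/40.88 + (37−32.71)²/32.71 + (27−16.35)²/16.35 + (13−40.88)²/40.88 + (26−8.18)²/8.18 = 65.9478
df = 4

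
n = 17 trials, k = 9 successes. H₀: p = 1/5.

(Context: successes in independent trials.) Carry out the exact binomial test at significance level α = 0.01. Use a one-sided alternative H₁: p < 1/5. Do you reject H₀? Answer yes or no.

reject H₀: no

Exact binomial: n=17, k=9, p₀=1/5=0.2000
P(X≤9) from Σ C(n,i)·p₀^i·(1−p₀)^(n−i)
p-value (one-sided, H₁ less) = 0.99951
At α=0.01: p ≥ α → fail to reject H₀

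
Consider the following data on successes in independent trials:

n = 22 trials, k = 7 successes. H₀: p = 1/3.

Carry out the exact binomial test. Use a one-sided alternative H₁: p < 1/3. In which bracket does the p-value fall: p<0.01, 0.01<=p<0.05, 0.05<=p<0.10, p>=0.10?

p-value bracket: p>=0.10

Exact binomial: n=22, k=7, p₀=1/3=0.3333
P(X≤7) from Σ C(n,i)·p₀^i·(1−p₀)^(n−i)
p-value (one-sided, H₁ less) = 0.54005
→ bracket: p>=0.10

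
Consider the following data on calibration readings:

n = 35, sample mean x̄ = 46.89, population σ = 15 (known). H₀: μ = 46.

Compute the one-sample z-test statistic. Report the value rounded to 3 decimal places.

SE = σ/√n = 15/√35 = 2.5355
z = (x̄−μ₀)/SE = (46.89−46)/2.5355 = 0.3510

test statistic = 0.351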